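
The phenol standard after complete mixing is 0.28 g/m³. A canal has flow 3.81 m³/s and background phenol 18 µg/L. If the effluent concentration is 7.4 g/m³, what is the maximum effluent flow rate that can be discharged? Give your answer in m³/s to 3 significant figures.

0.140 m³/s

18 µg/L = 0.018 mg/L.
Mass balance at complete mixing: C_std·(Q_w + Q_r) = Q_w·C_e + Q_r·C_b.
Rearranging, Q_w = Q_r·(C_std − C_b)/(C_e − C_std) = 3.81·(0.28 − 0.018) / (7.4 − 0.28) = 0.1402 m³/s.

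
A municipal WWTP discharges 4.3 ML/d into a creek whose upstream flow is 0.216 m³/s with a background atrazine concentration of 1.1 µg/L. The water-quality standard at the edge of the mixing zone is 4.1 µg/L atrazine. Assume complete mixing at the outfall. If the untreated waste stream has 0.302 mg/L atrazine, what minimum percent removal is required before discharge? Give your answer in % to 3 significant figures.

4.3 ML/d = 0.04977 m³/s.
1.1 µg/L = 0.0011 mg/L.
4.1 µg/L = 0.0041 mg/L.
Mass balance: 0.0041·0.2658 = 0.04977·Cₑ + 0.216·0.0011.
Cₑ = (0.00109 − 0.0002376) / 0.04977 = 0.01712 mg/L.
Required removal = 1 − 0.01712/0.302 = 94.33 %.

94.3 %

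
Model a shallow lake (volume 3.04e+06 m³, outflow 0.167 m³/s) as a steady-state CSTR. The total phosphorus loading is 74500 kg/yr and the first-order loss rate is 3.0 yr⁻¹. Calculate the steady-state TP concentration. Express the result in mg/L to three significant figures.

5.18 mg/L

Outflow Q = 0.167 m³/s × 3.156e+07 s/yr = 5.27e+06 m³/yr.
Steady-state CSTR mass balance: W = Q·C + k·V·C, so C = W/(Q + kV).
Q + kV = 5.27e+06 + 3.0·3.04e+06 = 1.439e+07 m³/yr.
C = 74500/1.439e+07 = 0.005177 kg/m³ = 5.177 mg/L.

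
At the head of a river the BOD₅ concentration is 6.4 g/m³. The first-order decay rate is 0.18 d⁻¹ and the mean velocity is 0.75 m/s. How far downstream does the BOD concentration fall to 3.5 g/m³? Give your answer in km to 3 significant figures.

From C = C₀·e^(−kt), t = ln(C₀/C)/k = ln(6.4/3.5)/0.18 = 0.6035/0.18 = 3.353 d.
Distance = v·t = 0.75 m/s × 2.897e+05 s = 2.173e+05 m = 217.3 km.

217 km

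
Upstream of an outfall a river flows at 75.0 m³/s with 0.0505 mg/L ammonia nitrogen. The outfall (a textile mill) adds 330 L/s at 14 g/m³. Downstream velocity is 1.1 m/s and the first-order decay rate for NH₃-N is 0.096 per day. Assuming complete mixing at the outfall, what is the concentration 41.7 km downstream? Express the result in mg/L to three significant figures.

0.107 mg/L

330 L/s = 0.33 m³/s.
After complete mixing, C₀ = (0.33·14 + 75·0.0505) / 75.33 = 0.1116 mg/L.
Travel time t = 4.17e+04 m / 1.1 m/s = 3.791e+04 s = 0.4388 d.
C = 0.1116·exp(−0.096·0.4388) = 0.1116·0.9588 = 0.107 mg/L.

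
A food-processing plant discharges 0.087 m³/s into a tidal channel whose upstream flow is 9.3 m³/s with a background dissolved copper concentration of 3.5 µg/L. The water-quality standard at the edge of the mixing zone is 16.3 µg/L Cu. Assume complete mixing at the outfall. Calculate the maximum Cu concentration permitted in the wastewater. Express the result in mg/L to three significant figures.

3.5 µg/L = 0.0035 mg/L.
16.3 µg/L = 0.0163 mg/L.
Mass balance: 0.0163·9.387 = 0.087·Cₑ + 9.3·0.0035.
Cₑ = (0.153 − 0.03255) / 0.087 = 1.385 mg/L.

1.38 mg/L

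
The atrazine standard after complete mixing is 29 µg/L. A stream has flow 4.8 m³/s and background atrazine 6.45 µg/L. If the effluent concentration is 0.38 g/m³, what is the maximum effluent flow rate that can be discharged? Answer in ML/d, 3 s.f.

26.6 ML/d

6.45 µg/L = 0.00645 mg/L.
29 µg/L = 0.029 mg/L.
Mass balance at complete mixing: C_std·(Q_w + Q_r) = Q_w·C_e + Q_r·C_b.
Rearranging, Q_w = Q_r·(C_std − C_b)/(C_e − C_std) = 4.8·(0.029 − 0.00645) / (0.38 − 0.029) = 0.3084 m³/s.
= 26.64 ML/d.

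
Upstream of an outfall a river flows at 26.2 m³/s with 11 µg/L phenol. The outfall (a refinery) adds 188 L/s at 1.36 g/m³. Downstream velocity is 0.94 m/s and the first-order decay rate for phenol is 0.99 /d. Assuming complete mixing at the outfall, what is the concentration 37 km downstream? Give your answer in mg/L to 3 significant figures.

188 L/s = 0.188 m³/s.
11 µg/L = 0.011 mg/L.
After complete mixing, C₀ = (0.188·1.36 + 26.2·0.011) / 26.39 = 0.02061 mg/L.
Travel time t = 3.7e+04 m / 0.94 m/s = 3.936e+04 s = 0.4556 d.
C = 0.02061·exp(−0.99·0.4556) = 0.02061·0.637 = 0.01313 mg/L.

0.0131 mg/L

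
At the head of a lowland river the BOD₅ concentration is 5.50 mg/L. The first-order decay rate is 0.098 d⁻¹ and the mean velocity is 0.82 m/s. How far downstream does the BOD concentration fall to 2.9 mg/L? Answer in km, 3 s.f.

463 km

From C = C₀·e^(−kt), t = ln(C₀/C)/k = ln(5.50/2.9)/0.098 = 0.64/0.098 = 6.531 d.
Distance = v·t = 0.82 m/s × 5.643e+05 s = 4.627e+05 m = 462.7 km.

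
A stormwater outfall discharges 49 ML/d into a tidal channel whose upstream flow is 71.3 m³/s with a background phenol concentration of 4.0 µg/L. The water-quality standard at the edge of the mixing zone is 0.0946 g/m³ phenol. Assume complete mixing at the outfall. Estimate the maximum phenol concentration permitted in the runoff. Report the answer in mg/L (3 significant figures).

49 ML/d = 0.5671 m³/s.
4.0 µg/L = 0.004 mg/L.
Mass balance: 0.0946·71.87 = 0.5671·Cₑ + 71.3·0.004.
Cₑ = (6.799 − 0.2852) / 0.5671 = 11.48 mg/L.

11.5 mg/L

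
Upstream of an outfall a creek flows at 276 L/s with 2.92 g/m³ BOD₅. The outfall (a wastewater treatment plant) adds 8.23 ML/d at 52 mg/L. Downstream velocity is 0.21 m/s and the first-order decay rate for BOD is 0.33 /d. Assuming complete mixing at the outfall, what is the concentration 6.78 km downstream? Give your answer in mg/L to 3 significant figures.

13.7 mg/L

8.23 ML/d = 0.09525 m³/s.
276 L/s = 0.276 m³/s.
After complete mixing, C₀ = (0.09525·52 + 0.276·2.92) / 0.3713 = 15.51 mg/L.
Travel time t = 6780 m / 0.21 m/s = 3.229e+04 s = 0.3737 d.
C = 15.51·exp(−0.33·0.3737) = 15.51·0.884 = 13.71 mg/L.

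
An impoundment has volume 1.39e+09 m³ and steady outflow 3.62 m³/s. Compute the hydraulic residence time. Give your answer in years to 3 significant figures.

12.2 yr

Q = 3.62 m³/s × 3.156e+07 s/yr = 1.142e+08 m³/yr.
Hydraulic residence time τ = V/Q = 1.39e+09/1.142e+08 = 12.17 yr.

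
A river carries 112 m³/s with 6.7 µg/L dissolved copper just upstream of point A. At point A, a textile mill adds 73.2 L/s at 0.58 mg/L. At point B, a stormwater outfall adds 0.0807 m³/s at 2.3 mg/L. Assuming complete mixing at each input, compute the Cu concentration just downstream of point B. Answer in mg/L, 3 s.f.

6.7 µg/L = 0.0067 mg/L.
73.2 L/s = 0.0732 m³/s.
After input A: C = (112·0.0067 + 0.0732·0.58) / 112.1 = 0.007074 mg/L.
After input B: C = (112.1·0.007074 + 0.0807·2.3) / 112.2 = 0.008724 mg/L.

0.00872 mg/L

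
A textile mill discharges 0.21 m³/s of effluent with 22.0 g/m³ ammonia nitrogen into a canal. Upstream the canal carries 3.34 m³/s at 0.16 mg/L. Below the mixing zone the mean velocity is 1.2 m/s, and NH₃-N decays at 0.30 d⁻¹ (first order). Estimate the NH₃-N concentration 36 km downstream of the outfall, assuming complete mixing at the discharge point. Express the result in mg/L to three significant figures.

1.31 mg/L

After complete mixing, C₀ = (0.21·22 + 3.34·0.16) / 3.55 = 1.452 mg/L.
Travel time t = 3.6e+04 m / 1.2 m/s = 3e+04 s = 0.3472 d.
C = 1.452·exp(−0.30·0.3472) = 1.452·0.9011 = 1.308 mg/L.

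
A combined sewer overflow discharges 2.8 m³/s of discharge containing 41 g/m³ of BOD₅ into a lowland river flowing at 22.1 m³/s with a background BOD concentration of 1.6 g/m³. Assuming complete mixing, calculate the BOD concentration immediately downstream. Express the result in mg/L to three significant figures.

Flow-weighted mixing gives C = (2.8·41 + 22.1·1.6) / (2.8 + 22.1) = 150.2/24.9 = 6.031 mg/L.

6.03 mg/L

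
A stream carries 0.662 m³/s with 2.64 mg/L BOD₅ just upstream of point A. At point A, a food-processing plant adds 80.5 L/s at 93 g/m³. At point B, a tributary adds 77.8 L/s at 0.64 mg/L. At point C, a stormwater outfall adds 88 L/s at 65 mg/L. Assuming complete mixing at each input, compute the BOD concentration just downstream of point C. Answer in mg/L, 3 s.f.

16.5 mg/L

80.5 L/s = 0.0805 m³/s.
After input A: C = (0.662·2.64 + 0.0805·93) / 0.7425 = 12.44 mg/L.
77.8 L/s = 0.0778 m³/s.
After input B: C = (0.7425·12.44 + 0.0778·0.64) / 0.8203 = 11.32 mg/L.
88 L/s = 0.088 m³/s.
After input C: C = (0.8203·11.32 + 0.088·65) / 0.9083 = 16.52 mg/L.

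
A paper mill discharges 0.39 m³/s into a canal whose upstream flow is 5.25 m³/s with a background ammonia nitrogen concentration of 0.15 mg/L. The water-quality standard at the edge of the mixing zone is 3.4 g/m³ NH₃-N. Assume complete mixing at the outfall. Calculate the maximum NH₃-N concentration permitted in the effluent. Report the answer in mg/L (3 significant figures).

47.1 mg/L

Mass balance: 3.4·5.64 = 0.39·Cₑ + 5.25·0.15.
Cₑ = (19.18 − 0.7875) / 0.39 = 47.15 mg/L.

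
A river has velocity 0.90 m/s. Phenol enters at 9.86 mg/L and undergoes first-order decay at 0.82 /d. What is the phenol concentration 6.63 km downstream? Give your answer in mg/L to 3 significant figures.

Travel time t = 6.63 km / 0.90 m/s = 6630/0.90 = 7367 s = 0.08526 d.
First-order decay: C = 9.86·exp(−0.82·0.08526) = 9.86·0.9325 = 9.194 mg/L.

9.19 mg/L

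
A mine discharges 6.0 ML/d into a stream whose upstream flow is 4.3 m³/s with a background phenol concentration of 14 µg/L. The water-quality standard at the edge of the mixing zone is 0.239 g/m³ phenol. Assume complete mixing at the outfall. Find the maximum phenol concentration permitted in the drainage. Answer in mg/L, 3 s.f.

14.2 mg/L

6.0 ML/d = 0.06944 m³/s.
14 µg/L = 0.014 mg/L.
Mass balance: 0.239·4.369 = 0.06944·Cₑ + 4.3·0.014.
Cₑ = (1.044 − 0.0602) / 0.06944 = 14.17 mg/L.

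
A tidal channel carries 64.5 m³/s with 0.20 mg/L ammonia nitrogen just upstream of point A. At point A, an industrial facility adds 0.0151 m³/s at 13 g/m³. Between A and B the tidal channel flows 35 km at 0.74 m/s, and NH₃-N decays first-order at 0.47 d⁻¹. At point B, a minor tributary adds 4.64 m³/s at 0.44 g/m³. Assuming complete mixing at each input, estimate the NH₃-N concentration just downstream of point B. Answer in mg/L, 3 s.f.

After input A: C = (64.5·0.2 + 0.0151·13) / 64.52 = 0.203 mg/L.
Over the 35 km reach to input B (t = 4.73e+04 s = 0.5474 d), decay gives C = 0.203·exp(−0.47·0.5474) = 0.1569 mg/L.
After input B: C = (64.52·0.1569 + 4.64·0.44) / 69.16 = 0.1759 mg/L.

0.176 mg/L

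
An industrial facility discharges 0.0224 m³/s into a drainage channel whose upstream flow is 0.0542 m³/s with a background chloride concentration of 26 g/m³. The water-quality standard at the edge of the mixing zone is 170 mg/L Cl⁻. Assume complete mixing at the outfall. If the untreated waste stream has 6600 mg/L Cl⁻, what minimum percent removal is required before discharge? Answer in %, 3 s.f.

Mass balance: 170·0.0766 = 0.0224·Cₑ + 0.0542·26.
Cₑ = (13.02 − 1.409) / 0.0224 = 518.4 mg/L.
Required removal = 1 − 518.4/6600 = 92.15 %.

92.1 %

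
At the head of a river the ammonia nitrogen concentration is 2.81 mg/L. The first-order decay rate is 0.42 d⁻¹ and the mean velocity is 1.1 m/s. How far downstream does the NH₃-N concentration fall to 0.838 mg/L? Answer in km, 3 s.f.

274 km

From C = C₀·e^(−kt), t = ln(C₀/C)/k = ln(2.81/0.838)/0.42 = 1.21/0.42 = 2.881 d.
Distance = v·t = 1.1 m/s × 2.489e+05 s = 2.738e+05 m = 273.8 km.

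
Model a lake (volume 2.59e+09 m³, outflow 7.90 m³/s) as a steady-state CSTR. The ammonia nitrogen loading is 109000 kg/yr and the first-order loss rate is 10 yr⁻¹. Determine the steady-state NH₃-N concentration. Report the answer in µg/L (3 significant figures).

4.17 µg/L

Outflow Q = 7.90 m³/s × 3.156e+07 s/yr = 2.493e+08 m³/yr.
Steady-state CSTR mass balance: W = Q·C + k·V·C, so C = W/(Q + kV).
Q + kV = 2.493e+08 + 10·2.59e+09 = 2.615e+10 m³/yr.
C = 109000/2.615e+10 = 4.168e-06 kg/m³ = 0.004168 mg/L = 4.168 µg/L.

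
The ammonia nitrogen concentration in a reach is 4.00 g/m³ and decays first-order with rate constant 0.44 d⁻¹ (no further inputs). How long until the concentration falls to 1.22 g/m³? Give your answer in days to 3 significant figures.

t = ln(C₀/C)/k = ln(4.00/1.22)/0.44 = 1.187/0.44 = 2.699 d.

2.70 d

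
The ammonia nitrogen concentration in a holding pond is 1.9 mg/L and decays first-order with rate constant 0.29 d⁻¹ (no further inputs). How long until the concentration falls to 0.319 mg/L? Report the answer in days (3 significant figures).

6.15 d

t = ln(C₀/C)/k = ln(1.9/0.319)/0.29 = 1.784/0.29 = 6.153 d.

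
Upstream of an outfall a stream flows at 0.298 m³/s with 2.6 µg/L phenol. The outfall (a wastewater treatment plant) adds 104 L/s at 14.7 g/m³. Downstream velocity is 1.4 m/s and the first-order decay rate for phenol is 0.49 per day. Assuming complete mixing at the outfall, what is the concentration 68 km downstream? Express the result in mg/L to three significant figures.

2.89 mg/L

104 L/s = 0.104 m³/s.
2.6 µg/L = 0.0026 mg/L.
After complete mixing, C₀ = (0.104·14.7 + 0.298·0.0026) / 0.402 = 3.805 mg/L.
Travel time t = 6.8e+04 m / 1.4 m/s = 4.857e+04 s = 0.5622 d.
C = 3.805·exp(−0.49·0.5622) = 3.805·0.7592 = 2.889 mg/L.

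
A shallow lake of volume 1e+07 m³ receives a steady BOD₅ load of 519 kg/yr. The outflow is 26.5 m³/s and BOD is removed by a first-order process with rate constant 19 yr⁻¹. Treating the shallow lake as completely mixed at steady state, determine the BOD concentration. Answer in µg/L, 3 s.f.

0.506 µg/L

Outflow Q = 26.5 m³/s × 3.156e+07 s/yr = 8.363e+08 m³/yr.
Steady-state CSTR mass balance: W = Q·C + k·V·C, so C = W/(Q + kV).
Q + kV = 8.363e+08 + 19·1e+07 = 1.026e+09 m³/yr.
C = 519/1.026e+09 = 5.057e-07 kg/m³ = 0.0005057 mg/L = 0.5057 µg/L.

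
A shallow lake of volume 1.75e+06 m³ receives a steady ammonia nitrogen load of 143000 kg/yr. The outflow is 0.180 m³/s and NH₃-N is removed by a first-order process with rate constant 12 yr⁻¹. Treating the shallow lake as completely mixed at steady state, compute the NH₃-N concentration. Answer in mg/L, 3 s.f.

Outflow Q = 0.180 m³/s × 3.156e+07 s/yr = 5.68e+06 m³/yr.
Steady-state CSTR mass balance: W = Q·C + k·V·C, so C = W/(Q + kV).
Q + kV = 5.68e+06 + 12·1.75e+06 = 2.668e+07 m³/yr.
C = 143000/2.668e+07 = 0.00536 kg/m³ = 5.36 mg/L.

5.36 mg/L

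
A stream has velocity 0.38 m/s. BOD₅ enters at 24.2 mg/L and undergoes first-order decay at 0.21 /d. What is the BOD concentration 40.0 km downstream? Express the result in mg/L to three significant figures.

18.7 mg/L

Travel time t = 40.0 km / 0.38 m/s = 4e+04/0.38 = 1.053e+05 s = 1.218 d.
First-order decay: C = 24.2·exp(−0.21·1.218) = 24.2·0.7743 = 18.74 mg/L.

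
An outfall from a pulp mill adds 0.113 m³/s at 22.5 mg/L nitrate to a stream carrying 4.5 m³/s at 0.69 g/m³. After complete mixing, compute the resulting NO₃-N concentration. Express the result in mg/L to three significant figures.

1.22 mg/L

Conservation of mass across the mixing zone: C = (0.113·22.5 + 4.5·0.69) / (0.113 + 4.5) = 5.647/4.613 = 1.224 mg/L.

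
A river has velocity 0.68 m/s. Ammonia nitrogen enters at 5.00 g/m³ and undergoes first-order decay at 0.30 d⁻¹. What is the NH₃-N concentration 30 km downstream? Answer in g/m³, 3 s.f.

4.29 g/m³

Travel time t = 30 km / 0.68 m/s = 3e+04/0.68 = 4.412e+04 s = 0.5106 d.
First-order decay: C = 5.00·exp(−0.30·0.5106) = 5.00·0.858 = 4.29 g/m³.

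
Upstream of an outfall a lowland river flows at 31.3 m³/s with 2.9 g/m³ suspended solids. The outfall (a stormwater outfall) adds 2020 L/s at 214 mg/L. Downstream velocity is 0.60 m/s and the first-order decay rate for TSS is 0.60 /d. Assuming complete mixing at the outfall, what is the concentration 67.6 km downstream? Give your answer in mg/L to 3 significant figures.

7.18 mg/L

2020 L/s = 2.02 m³/s.
After complete mixing, C₀ = (2.02·214 + 31.3·2.9) / 33.32 = 15.7 mg/L.
Travel time t = 6.76e+04 m / 0.60 m/s = 1.127e+05 s = 1.304 d.
C = 15.7·exp(−0.60·1.304) = 15.7·0.4573 = 7.179 mg/L.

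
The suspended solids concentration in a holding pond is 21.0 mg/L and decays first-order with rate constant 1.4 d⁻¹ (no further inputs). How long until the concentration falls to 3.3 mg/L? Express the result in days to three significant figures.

1.32 d

t = ln(C₀/C)/k = ln(21.0/3.3)/1.4 = 1.851/1.4 = 1.322 d.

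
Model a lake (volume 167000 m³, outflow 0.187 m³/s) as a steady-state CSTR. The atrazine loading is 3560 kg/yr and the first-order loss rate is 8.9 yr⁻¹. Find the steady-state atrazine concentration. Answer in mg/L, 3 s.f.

Outflow Q = 0.187 m³/s × 3.156e+07 s/yr = 5.901e+06 m³/yr.
Steady-state CSTR mass balance: W = Q·C + k·V·C, so C = W/(Q + kV).
Q + kV = 5.901e+06 + 8.9·167000 = 7.388e+06 m³/yr.
C = 3560/7.388e+06 = 0.0004819 kg/m³ = 0.4819 mg/L.

0.482 mg/L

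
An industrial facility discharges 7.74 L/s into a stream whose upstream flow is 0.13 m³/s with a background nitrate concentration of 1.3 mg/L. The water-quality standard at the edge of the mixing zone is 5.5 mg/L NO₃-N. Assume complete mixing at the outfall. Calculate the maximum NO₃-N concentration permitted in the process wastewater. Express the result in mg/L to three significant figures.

7.74 L/s = 0.00774 m³/s.
Mass balance: 5.5·0.1377 = 0.00774·Cₑ + 0.13·1.3.
Cₑ = (0.7576 − 0.169) / 0.00774 = 76.04 mg/L.

76.0 mg/L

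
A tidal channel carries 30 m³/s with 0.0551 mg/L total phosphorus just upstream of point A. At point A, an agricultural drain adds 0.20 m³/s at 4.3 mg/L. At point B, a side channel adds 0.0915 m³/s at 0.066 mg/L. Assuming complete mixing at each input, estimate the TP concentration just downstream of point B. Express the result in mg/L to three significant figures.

0.0832 mg/L

After input A: C = (30·0.0551 + 0.2·4.3) / 30.2 = 0.08321 mg/L.
After input B: C = (30.2·0.08321 + 0.0915·0.066) / 30.29 = 0.08316 mg/L.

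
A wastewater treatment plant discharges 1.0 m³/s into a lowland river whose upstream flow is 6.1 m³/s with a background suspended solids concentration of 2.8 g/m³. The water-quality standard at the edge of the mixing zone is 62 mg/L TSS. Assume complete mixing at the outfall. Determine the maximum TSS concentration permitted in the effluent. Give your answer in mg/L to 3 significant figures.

423 mg/L

Mass balance: 62·7.1 = 1·Cₑ + 6.1·2.8.
Cₑ = (440.2 − 17.08) / 1 = 423.1 mg/L.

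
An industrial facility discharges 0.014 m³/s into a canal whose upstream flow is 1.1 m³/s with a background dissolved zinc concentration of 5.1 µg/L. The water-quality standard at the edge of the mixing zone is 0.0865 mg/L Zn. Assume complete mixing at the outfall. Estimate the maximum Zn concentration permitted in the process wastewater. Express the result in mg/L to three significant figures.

5.1 µg/L = 0.0051 mg/L.
Mass balance: 0.0865·1.114 = 0.014·Cₑ + 1.1·0.0051.
Cₑ = (0.09636 − 0.00561) / 0.014 = 6.482 mg/L.

6.48 mg/L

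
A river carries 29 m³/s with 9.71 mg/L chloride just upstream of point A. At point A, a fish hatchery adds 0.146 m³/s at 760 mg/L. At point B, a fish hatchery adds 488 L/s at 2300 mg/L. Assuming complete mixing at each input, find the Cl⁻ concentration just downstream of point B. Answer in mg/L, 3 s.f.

After input A: C = (29·9.71 + 0.146·760) / 29.15 = 13.47 mg/L.
488 L/s = 0.488 m³/s.
After input B: C = (29.15·13.47 + 0.488·2300) / 29.63 = 51.12 mg/L.

51.1 mg/L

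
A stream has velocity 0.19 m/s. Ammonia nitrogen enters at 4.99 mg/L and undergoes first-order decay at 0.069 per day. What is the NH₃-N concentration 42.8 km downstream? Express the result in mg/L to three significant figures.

Travel time t = 42.8 km / 0.19 m/s = 4.28e+04/0.19 = 2.253e+05 s = 2.607 d.
First-order decay: C = 4.99·exp(−0.069·2.607) = 4.99·0.8354 = 4.168 mg/L.

4.17 mg/L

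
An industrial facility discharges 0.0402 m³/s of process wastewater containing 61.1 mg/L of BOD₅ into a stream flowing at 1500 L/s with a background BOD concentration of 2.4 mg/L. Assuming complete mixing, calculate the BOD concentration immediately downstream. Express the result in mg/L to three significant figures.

1500 L/s = 1.5 m³/s.
By mass balance at complete mixing, C = (0.0402·61.1 + 1.5·2.4) / (0.0402 + 1.5) = 6.056/1.54 = 3.932 mg/L.

3.93 mg/L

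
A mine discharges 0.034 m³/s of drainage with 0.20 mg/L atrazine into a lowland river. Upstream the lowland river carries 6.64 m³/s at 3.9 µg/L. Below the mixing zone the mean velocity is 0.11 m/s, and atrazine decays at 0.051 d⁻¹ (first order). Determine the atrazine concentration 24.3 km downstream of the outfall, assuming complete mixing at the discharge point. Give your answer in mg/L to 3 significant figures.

0.00430 mg/L

3.9 µg/L = 0.0039 mg/L.
After complete mixing, C₀ = (0.034·0.2 + 6.64·0.0039) / 6.674 = 0.004899 mg/L.
Travel time t = 2.43e+04 m / 0.11 m/s = 2.209e+05 s = 2.557 d.
C = 0.004899·exp(−0.051·2.557) = 0.004899·0.8777 = 0.0043 mg/L.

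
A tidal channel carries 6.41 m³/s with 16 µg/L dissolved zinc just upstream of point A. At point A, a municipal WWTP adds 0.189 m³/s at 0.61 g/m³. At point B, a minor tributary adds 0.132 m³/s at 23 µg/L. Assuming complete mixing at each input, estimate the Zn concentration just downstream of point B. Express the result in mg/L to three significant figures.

0.0328 mg/L

16 µg/L = 0.016 mg/L.
After input A: C = (6.41·0.016 + 0.189·0.61) / 6.599 = 0.03301 mg/L.
23 µg/L = 0.023 mg/L.
After input B: C = (6.599·0.03301 + 0.132·0.023) / 6.731 = 0.03282 mg/L.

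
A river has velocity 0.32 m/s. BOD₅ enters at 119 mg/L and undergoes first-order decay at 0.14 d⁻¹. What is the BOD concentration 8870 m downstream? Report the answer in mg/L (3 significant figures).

Travel time t = 8870 m / 0.32 m/s = 8870/0.32 = 2.772e+04 s = 0.3208 d.
First-order decay: C = 119·exp(−0.14·0.3208) = 119·0.9561 = 113.8 mg/L.

114 mg/L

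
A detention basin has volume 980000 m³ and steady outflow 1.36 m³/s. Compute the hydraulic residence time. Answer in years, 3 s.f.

Q = 1.36 m³/s × 3.156e+07 s/yr = 4.292e+07 m³/yr.
Hydraulic residence time τ = V/Q = 980000/4.292e+07 = 0.02283 yr.

0.0228 yr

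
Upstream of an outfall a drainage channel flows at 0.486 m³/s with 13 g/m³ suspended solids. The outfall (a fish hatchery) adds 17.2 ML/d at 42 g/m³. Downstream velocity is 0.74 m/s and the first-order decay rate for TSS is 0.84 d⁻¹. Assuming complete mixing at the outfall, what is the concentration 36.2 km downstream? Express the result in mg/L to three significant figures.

13.3 mg/L

17.2 ML/d = 0.1991 m³/s.
After complete mixing, C₀ = (0.1991·42 + 0.486·13) / 0.6851 = 21.43 mg/L.
Travel time t = 3.62e+04 m / 0.74 m/s = 4.892e+04 s = 0.5662 d.
C = 21.43·exp(−0.84·0.5662) = 21.43·0.6215 = 13.32 mg/L.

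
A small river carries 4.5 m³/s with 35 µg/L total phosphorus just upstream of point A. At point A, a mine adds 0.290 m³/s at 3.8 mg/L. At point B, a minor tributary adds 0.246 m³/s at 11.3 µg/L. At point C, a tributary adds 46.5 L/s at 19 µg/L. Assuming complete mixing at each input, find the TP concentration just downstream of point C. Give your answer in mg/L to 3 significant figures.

0.249 mg/L

35 µg/L = 0.035 mg/L.
After input A: C = (4.5·0.035 + 0.29·3.8) / 4.79 = 0.2629 mg/L.
11.3 µg/L = 0.0113 mg/L.
After input B: C = (4.79·0.2629 + 0.246·0.0113) / 5.036 = 0.2507 mg/L.
46.5 L/s = 0.0465 m³/s.
19 µg/L = 0.019 mg/L.
After input C: C = (5.036·0.2507 + 0.0465·0.019) / 5.082 = 0.2485 mg/L.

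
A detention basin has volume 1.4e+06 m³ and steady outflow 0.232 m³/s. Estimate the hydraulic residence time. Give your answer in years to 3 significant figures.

0.191 yr

Q = 0.232 m³/s × 3.156e+07 s/yr = 7.321e+06 m³/yr.
Hydraulic residence time τ = V/Q = 1.4e+06/7.321e+06 = 0.1912 yr.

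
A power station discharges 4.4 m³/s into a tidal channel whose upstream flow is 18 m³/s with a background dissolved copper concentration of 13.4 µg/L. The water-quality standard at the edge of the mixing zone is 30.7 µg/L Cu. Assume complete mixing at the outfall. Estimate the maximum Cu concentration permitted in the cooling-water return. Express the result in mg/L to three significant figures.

13.4 µg/L = 0.0134 mg/L.
30.7 µg/L = 0.0307 mg/L.
Mass balance: 0.0307·22.4 = 4.4·Cₑ + 18·0.0134.
Cₑ = (0.6877 − 0.2412) / 4.4 = 0.1015 mg/L.

0.101 mg/L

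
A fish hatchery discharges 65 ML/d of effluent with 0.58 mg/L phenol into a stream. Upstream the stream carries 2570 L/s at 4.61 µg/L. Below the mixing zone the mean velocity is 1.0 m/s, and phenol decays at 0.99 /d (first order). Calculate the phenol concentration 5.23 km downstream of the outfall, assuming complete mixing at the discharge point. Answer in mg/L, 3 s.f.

0.127 mg/L

65 ML/d = 0.7523 m³/s.
2570 L/s = 2.57 m³/s.
4.61 µg/L = 0.00461 mg/L.
After complete mixing, C₀ = (0.7523·0.58 + 2.57·0.00461) / 3.322 = 0.1349 mg/L.
Travel time t = 5230 m / 1.0 m/s = 5230 s = 0.06053 d.
C = 0.1349·exp(−0.99·0.06053) = 0.1349·0.9418 = 0.1271 mg/L.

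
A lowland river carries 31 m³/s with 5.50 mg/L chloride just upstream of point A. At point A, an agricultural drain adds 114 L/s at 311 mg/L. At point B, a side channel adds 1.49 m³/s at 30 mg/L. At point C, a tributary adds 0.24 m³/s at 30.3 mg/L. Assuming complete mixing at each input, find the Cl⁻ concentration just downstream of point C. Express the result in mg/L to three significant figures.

114 L/s = 0.114 m³/s.
After input A: C = (31·5.5 + 0.114·311) / 31.11 = 6.619 mg/L.
After input B: C = (31.11·6.619 + 1.49·30) / 32.6 = 7.688 mg/L.
After input C: C = (32.6·7.688 + 0.24·30.3) / 32.84 = 7.853 mg/L.

7.85 mg/L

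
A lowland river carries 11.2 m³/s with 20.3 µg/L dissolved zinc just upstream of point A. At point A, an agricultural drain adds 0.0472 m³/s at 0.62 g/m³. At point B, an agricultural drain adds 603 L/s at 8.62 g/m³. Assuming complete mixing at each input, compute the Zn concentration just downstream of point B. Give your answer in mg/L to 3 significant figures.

0.460 mg/L

20.3 µg/L = 0.0203 mg/L.
After input A: C = (11.2·0.0203 + 0.0472·0.62) / 11.25 = 0.02282 mg/L.
603 L/s = 0.603 m³/s.
After input B: C = (11.25·0.02282 + 0.603·8.62) / 11.85 = 0.4603 mg/L.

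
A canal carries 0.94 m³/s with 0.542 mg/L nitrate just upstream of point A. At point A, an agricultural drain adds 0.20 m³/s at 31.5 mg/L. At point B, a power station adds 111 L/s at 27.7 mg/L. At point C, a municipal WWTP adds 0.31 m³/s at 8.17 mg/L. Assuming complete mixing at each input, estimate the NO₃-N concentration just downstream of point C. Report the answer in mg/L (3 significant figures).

After input A: C = (0.94·0.542 + 0.2·31.5) / 1.14 = 5.973 mg/L.
111 L/s = 0.111 m³/s.
After input B: C = (1.14·5.973 + 0.111·27.7) / 1.251 = 7.901 mg/L.
After input C: C = (1.251·7.901 + 0.31·8.17) / 1.561 = 7.954 mg/L.

7.95 mg/L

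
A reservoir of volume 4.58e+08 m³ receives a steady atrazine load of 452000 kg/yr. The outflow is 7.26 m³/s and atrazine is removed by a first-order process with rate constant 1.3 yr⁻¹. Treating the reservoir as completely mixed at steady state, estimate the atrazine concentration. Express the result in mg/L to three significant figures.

Outflow Q = 7.26 m³/s × 3.156e+07 s/yr = 2.291e+08 m³/yr.
Steady-state CSTR mass balance: W = Q·C + k·V·C, so C = W/(Q + kV).
Q + kV = 2.291e+08 + 1.3·4.58e+08 = 8.245e+08 m³/yr.
C = 452000/8.245e+08 = 0.0005482 kg/m³ = 0.5482 mg/L.

0.548 mg/L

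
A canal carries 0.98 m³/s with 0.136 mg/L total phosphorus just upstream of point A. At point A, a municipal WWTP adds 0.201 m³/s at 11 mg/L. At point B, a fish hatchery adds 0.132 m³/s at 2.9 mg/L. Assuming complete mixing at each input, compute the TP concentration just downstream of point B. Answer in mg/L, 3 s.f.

2.08 mg/L

After input A: C = (0.98·0.136 + 0.201·11) / 1.181 = 1.985 mg/L.
After input B: C = (1.181·1.985 + 0.132·2.9) / 1.313 = 2.077 mg/L.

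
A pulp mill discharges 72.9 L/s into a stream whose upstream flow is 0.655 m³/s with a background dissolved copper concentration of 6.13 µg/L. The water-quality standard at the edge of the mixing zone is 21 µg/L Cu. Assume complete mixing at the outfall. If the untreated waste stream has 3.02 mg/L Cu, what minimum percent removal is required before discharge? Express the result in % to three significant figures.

72.9 L/s = 0.0729 m³/s.
6.13 µg/L = 0.00613 mg/L.
21 µg/L = 0.021 mg/L.
Mass balance: 0.021·0.7279 = 0.0729·Cₑ + 0.655·0.00613.
Cₑ = (0.01529 − 0.004015) / 0.0729 = 0.1546 mg/L.
Required removal = 1 − 0.1546/3.02 = 94.88 %.

94.9 %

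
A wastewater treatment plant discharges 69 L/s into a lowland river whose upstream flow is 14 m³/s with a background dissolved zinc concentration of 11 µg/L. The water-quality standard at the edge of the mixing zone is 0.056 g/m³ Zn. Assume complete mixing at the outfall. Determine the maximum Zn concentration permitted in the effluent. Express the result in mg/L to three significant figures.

9.19 mg/L

69 L/s = 0.069 m³/s.
11 µg/L = 0.011 mg/L.
Mass balance: 0.056·14.07 = 0.069·Cₑ + 14·0.011.
Cₑ = (0.7879 − 0.154) / 0.069 = 9.186 mg/L.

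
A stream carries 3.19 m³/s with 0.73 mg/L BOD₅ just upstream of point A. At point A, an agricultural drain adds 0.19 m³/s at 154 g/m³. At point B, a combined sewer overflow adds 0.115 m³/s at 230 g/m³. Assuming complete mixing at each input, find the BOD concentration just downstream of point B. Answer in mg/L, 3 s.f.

16.6 mg/L

After input A: C = (3.19·0.73 + 0.19·154) / 3.38 = 9.346 mg/L.
After input B: C = (3.38·9.346 + 0.115·230) / 3.495 = 16.61 mg/L.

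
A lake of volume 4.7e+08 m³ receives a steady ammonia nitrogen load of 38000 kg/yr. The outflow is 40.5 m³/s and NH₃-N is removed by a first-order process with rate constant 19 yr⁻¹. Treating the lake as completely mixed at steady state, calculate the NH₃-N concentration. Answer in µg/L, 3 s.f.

3.72 µg/L

Outflow Q = 40.5 m³/s × 3.156e+07 s/yr = 1.278e+09 m³/yr.
Steady-state CSTR mass balance: W = Q·C + k·V·C, so C = W/(Q + kV).
Q + kV = 1.278e+09 + 19·4.7e+08 = 1.021e+10 m³/yr.
C = 38000/1.021e+10 = 3.723e-06 kg/m³ = 0.003723 mg/L = 3.723 µg/L.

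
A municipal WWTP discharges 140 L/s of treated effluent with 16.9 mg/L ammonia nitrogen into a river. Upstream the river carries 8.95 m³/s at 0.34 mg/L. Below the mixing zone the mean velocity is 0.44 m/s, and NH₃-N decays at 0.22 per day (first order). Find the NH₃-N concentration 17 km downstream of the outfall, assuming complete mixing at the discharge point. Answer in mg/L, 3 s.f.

0.539 mg/L

140 L/s = 0.14 m³/s.
After complete mixing, C₀ = (0.14·16.9 + 8.95·0.34) / 9.09 = 0.595 mg/L.
Travel time t = 1.7e+04 m / 0.44 m/s = 3.864e+04 s = 0.4472 d.
C = 0.595·exp(−0.22·0.4472) = 0.595·0.9063 = 0.5393 mg/L.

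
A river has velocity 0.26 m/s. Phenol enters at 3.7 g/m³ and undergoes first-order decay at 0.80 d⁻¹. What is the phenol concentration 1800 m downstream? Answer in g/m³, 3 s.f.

Travel time t = 1800 m / 0.26 m/s = 1800/0.26 = 6923 s = 0.08013 d.
First-order decay: C = 3.7·exp(−0.80·0.08013) = 3.7·0.9379 = 3.47 g/m³.

3.47 g/m³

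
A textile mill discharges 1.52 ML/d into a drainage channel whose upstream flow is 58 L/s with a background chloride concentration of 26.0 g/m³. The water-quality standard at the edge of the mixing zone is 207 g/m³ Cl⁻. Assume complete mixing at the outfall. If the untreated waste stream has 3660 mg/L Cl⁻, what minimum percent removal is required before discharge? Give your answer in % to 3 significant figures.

78.0 %

1.52 ML/d = 0.01759 m³/s.
58 L/s = 0.058 m³/s.
Mass balance: 207·0.07559 = 0.01759·Cₑ + 0.058·26.
Cₑ = (15.65 − 1.508) / 0.01759 = 803.7 mg/L.
Required removal = 1 − 803.7/3660 = 78.04 %.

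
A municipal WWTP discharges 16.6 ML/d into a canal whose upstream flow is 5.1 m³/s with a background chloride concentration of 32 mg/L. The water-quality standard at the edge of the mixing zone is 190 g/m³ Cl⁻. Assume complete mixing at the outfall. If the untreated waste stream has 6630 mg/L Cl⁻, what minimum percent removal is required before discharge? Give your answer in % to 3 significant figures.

33.9 %

16.6 ML/d = 0.1921 m³/s.
Mass balance: 190·5.292 = 0.1921·Cₑ + 5.1·32.
Cₑ = (1006 − 163.2) / 0.1921 = 4384 mg/L.
Required removal = 1 − 4384/6630 = 33.88 %.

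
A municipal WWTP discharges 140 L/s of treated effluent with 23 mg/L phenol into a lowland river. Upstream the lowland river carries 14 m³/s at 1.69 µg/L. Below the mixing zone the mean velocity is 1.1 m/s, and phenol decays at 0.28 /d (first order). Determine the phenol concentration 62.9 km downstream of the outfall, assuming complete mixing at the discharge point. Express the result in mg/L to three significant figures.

140 L/s = 0.14 m³/s.
1.69 µg/L = 0.00169 mg/L.
After complete mixing, C₀ = (0.14·23 + 14·0.00169) / 14.14 = 0.2294 mg/L.
Travel time t = 6.29e+04 m / 1.1 m/s = 5.718e+04 s = 0.6618 d.
C = 0.2294·exp(−0.28·0.6618) = 0.2294·0.8308 = 0.1906 mg/L.

0.191 mg/L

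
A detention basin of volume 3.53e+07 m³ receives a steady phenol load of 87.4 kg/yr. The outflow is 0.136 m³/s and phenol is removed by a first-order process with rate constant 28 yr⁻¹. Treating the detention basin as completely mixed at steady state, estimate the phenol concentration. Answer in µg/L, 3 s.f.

0.0880 µg/L

Outflow Q = 0.136 m³/s × 3.156e+07 s/yr = 4.292e+06 m³/yr.
Steady-state CSTR mass balance: W = Q·C + k·V·C, so C = W/(Q + kV).
Q + kV = 4.292e+06 + 28·3.53e+07 = 9.927e+08 m³/yr.
C = 87.4/9.927e+08 = 8.804e-08 kg/m³ = 8.804e-05 mg/L = 0.08804 µg/L.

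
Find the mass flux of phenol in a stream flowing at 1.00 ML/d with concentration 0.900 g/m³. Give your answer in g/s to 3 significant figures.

1.00 ML/d = 0.01157 m³/s.
Mass flux = Q·C = 0.01157 m³/s × 0.9 g/m³ = 0.01042 g/s.

0.0104 g/s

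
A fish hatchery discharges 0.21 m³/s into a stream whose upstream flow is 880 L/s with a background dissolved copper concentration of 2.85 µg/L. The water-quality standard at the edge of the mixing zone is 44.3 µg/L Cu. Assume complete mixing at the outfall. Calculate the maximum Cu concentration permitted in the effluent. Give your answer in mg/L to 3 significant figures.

880 L/s = 0.88 m³/s.
2.85 µg/L = 0.00285 mg/L.
44.3 µg/L = 0.0443 mg/L.
Mass balance: 0.0443·1.09 = 0.21·Cₑ + 0.88·0.00285.
Cₑ = (0.04829 − 0.002508) / 0.21 = 0.218 mg/L.

0.218 mg/L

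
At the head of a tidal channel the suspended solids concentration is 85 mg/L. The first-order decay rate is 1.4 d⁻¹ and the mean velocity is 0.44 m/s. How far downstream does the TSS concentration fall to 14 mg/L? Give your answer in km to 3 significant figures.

49.0 km

From C = C₀·e^(−kt), t = ln(C₀/C)/k = ln(85/14)/1.4 = 1.804/1.4 = 1.288 d.
Distance = v·t = 0.44 m/s × 1.113e+05 s = 4.898e+04 m = 48.98 km.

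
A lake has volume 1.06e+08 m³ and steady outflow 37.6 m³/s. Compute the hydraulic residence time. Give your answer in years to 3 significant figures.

0.0893 yr

Q = 37.6 m³/s × 3.156e+07 s/yr = 1.187e+09 m³/yr.
Hydraulic residence time τ = V/Q = 1.06e+08/1.187e+09 = 0.08933 yr.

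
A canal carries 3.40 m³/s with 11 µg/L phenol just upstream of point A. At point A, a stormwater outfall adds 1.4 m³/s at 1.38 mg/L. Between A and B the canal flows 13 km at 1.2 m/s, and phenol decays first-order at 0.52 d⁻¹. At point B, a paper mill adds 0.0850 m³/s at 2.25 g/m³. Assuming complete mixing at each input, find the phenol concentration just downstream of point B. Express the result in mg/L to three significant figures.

11 µg/L = 0.011 mg/L.
After input A: C = (3.4·0.011 + 1.4·1.38) / 4.8 = 0.4103 mg/L.
Over the 13 km reach to input B (t = 1.083e+04 s = 0.1254 d), decay gives C = 0.4103·exp(−0.52·0.1254) = 0.3844 mg/L.
After input B: C = (4.8·0.3844 + 0.085·2.25) / 4.885 = 0.4169 mg/L.

0.417 mg/L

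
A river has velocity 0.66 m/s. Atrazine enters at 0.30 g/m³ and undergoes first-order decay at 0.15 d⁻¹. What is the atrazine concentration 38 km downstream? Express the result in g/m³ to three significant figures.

Travel time t = 38 km / 0.66 m/s = 3.8e+04/0.66 = 5.758e+04 s = 0.6664 d.
First-order decay: C = 0.30·exp(−0.15·0.6664) = 0.30·0.9049 = 0.2715 g/m³.

0.271 g/m³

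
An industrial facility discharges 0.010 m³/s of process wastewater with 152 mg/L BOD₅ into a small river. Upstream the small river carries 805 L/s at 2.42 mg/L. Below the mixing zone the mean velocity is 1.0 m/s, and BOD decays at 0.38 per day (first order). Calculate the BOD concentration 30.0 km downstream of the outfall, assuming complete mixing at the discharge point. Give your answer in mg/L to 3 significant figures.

3.73 mg/L

805 L/s = 0.805 m³/s.
After complete mixing, C₀ = (0.01·152 + 0.805·2.42) / 0.815 = 4.255 mg/L.
Travel time t = 3e+04 m / 1.0 m/s = 3e+04 s = 0.3472 d.
C = 4.255·exp(−0.38·0.3472) = 4.255·0.8764 = 3.729 mg/L.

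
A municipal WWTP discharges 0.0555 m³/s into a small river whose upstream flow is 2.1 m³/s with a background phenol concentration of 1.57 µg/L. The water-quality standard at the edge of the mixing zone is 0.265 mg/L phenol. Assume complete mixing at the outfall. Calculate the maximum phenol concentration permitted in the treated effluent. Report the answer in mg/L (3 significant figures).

10.2 mg/L

1.57 µg/L = 0.00157 mg/L.
Mass balance: 0.265·2.155 = 0.0555·Cₑ + 2.1·0.00157.
Cₑ = (0.5712 − 0.003297) / 0.0555 = 10.23 mg/L.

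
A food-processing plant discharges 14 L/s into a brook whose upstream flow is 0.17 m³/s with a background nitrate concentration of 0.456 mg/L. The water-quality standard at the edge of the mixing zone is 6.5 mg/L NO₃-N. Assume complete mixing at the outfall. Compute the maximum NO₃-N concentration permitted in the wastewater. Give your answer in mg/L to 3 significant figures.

79.9 mg/L

14 L/s = 0.014 m³/s.
Mass balance: 6.5·0.184 = 0.014·Cₑ + 0.17·0.456.
Cₑ = (1.196 − 0.07752) / 0.014 = 79.89 mg/L.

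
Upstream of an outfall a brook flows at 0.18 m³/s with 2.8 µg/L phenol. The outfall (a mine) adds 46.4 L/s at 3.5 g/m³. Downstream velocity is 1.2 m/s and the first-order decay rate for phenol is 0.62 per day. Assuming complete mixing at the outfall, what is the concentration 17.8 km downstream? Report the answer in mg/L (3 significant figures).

0.647 mg/L

46.4 L/s = 0.0464 m³/s.
2.8 µg/L = 0.0028 mg/L.
After complete mixing, C₀ = (0.0464·3.5 + 0.18·0.0028) / 0.2264 = 0.7195 mg/L.
Travel time t = 1.78e+04 m / 1.2 m/s = 1.483e+04 s = 0.1717 d.
C = 0.7195·exp(−0.62·0.1717) = 0.7195·0.899 = 0.6469 mg/L.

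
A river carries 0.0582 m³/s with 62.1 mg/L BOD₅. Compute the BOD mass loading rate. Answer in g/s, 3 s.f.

Mass flux = Q·C = 0.0582 m³/s × 62.1 g/m³ = 3.614 g/s.

3.61 g/s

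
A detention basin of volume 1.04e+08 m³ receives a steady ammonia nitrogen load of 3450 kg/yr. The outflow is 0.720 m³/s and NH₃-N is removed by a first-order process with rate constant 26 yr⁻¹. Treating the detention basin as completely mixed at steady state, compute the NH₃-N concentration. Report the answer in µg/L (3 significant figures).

Outflow Q = 0.720 m³/s × 3.156e+07 s/yr = 2.272e+07 m³/yr.
Steady-state CSTR mass balance: W = Q·C + k·V·C, so C = W/(Q + kV).
Q + kV = 2.272e+07 + 26·1.04e+08 = 2.727e+09 m³/yr.
C = 3450/2.727e+09 = 1.265e-06 kg/m³ = 0.001265 mg/L = 1.265 µg/L.

1.27 µg/L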